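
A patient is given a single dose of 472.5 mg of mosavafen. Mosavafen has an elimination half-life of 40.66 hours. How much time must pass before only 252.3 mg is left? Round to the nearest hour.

37 hours

Fraction remaining = 252.3/472.5 ≈ 0.53397.
n = log₂(472.5/252.3) = ln(1.8728)/ln 2 ≈ 0.90517 half-lives.
t = n × t½ = 0.90517 × 40.66 ≈ 36.804 hours.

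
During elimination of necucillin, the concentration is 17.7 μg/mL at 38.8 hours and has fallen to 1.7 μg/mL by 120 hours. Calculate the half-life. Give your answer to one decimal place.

24.0 hours

Over Δt = 120 − 38.8 = 81.2 hours, the level fell by a factor of 17.7/1.7 ≈ 10.412.
n = log₂(10.412) ≈ 3.3801 half-lives, so t½ = 81.2/3.3801 ≈ 24.023 hours.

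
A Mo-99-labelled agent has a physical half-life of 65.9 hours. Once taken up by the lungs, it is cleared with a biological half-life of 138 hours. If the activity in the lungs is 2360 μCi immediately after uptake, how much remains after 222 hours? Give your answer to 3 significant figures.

1/t_eff = 1/t_phys + 1/t_biol = 1/65.9 + 1/138 = 0.022421 per hour.
t_eff = 65.9 × 138 / (65.9 + 138) ≈ 44.601 hours.
Remaining = 2360 × (1/2)^(222/44.601) = 2360 × (1/2)^4.9774 ≈ 74.913 μCi.

74.9 μCi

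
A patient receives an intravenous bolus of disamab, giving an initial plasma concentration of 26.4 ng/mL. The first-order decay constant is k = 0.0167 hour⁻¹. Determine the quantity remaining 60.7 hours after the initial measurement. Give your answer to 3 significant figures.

9.58 ng/mL

t½ = ln 2 / k = 0.69315 / 0.0167 ≈ 41.506 hours.
Number of half-lives: n = 60.7/41.506 ≈ 1.4624.
Remaining = 26.4 × (1/2)^1.4624 = 26.4 × 0.36288 ≈ 9.58 ng/mL.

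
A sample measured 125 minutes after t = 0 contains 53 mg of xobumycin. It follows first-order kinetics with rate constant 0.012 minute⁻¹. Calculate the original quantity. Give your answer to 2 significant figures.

t½ = ln 2 / k = 0.69315 / 0.012 ≈ 57.762 minutes.
Number of half-lives elapsed: n = 125/57.762 ≈ 2.164.
A₀ = A × 2^n = 53 × 2^2.164 = 53 × 4.4817 ≈ 237.53 mg.

240 mg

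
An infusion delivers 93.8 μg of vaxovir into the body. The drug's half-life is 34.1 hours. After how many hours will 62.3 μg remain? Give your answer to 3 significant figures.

Fraction remaining = 62.3/93.8 ≈ 0.66418.
n = log₂(93.8/62.3) = ln(1.5056)/ln 2 ≈ 0.59036 half-lives.
t = n × t½ = 0.59036 × 34.1 ≈ 20.131 hours.

20.1 hours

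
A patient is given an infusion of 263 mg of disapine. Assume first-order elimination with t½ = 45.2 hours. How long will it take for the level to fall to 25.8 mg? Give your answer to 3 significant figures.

Fraction remaining = 25.8/263 ≈ 0.098099.
n = log₂(263/25.8) = ln(10.194)/ln 2 ≈ 3.3496 half-lives.
t = n × t½ = 3.3496 × 45.2 ≈ 151.4 hours.

151 hours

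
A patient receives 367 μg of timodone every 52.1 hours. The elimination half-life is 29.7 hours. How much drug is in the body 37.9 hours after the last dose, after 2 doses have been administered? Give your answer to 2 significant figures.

The 2 doses were given 90, 37.9 hours ago.
Total = 367·(1/2)^(90/29.7) + 367·(1/2)^(37.9/29.7)
      = 44.921 + 151.54 ≈ 196.46 μg.

200 μg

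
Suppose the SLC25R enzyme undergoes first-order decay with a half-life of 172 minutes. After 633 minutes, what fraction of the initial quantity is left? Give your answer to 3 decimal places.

0.078

n = 633/172 ≈ 3.6802 half-lives.
Fraction remaining = (1/2)^3.6802 ≈ 0.078008.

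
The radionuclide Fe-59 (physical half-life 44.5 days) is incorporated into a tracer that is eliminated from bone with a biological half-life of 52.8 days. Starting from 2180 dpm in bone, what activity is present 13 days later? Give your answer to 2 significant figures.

1500 dpm

1/t_eff = 1/t_phys + 1/t_biol = 1/44.5 + 1/52.8 = 0.041411 per day.
t_eff = 44.5 × 52.8 / (44.5 + 52.8) ≈ 24.148 days.
Remaining = 2180 × (1/2)^(13/24.148) = 2180 × (1/2)^0.53835 ≈ 1501.1 dpm.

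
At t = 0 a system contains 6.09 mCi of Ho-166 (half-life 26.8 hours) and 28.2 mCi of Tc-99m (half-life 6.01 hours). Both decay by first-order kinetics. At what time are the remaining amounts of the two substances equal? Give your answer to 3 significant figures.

Set 6.09·(1/2)^(t/26.8) = 28.2·(1/2)^(t/6.01).
Taking log₂: log₂(6.09/28.2) = t·(1/26.8 − 1/6.01).
log₂(0.21596) = -2.2112; 1/26.8 − 1/6.01 = -0.12908.
t = -2.2112 / -0.12908 ≈ 17.131 hours.

17.1 hours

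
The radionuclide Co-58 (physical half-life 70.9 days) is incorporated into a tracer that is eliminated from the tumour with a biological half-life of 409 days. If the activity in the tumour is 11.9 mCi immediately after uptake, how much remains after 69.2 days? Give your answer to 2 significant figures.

1/t_eff = 1/t_phys + 1/t_biol = 1/70.9 + 1/409 = 0.016549 per day.
t_eff = 70.9 × 409 / (70.9 + 409) ≈ 60.425 days.
Remaining = 11.9 × (1/2)^(69.2/60.425) = 11.9 × (1/2)^1.1452 ≈ 5.3803 mCi.

5.4 mCi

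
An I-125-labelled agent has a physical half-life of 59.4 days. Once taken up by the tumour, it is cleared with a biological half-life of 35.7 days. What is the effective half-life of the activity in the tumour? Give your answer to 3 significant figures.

22.3 days

1/t_eff = 1/t_phys + 1/t_biol = 1/59.4 + 1/35.7 = 0.044846 per day.
t_eff = 59.4 × 35.7 / (59.4 + 35.7) ≈ 22.298 days.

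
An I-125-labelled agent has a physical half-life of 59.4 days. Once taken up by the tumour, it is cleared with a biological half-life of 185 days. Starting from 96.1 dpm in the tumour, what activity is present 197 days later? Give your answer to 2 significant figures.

4.6 dpm

1/t_eff = 1/t_phys + 1/t_biol = 1/59.4 + 1/185 = 0.02224 per day.
t_eff = 59.4 × 185 / (59.4 + 185) ≈ 44.963 days.
Remaining = 96.1 × (1/2)^(197/44.963) = 96.1 × (1/2)^4.3814 ≈ 4.6111 dpm.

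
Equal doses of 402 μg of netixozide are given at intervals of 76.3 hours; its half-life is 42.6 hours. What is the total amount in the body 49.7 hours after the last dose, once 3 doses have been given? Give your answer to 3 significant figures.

246 μg

The 3 doses were given 202.3, 126, 49.7 hours ago.
Total = 402·(1/2)^(202.3/42.6) + 402·(1/2)^(126/42.6) + 402·(1/2)^(49.7/42.6)
      = 14.952 + 51.743 + 179.07 ≈ 245.77 μg.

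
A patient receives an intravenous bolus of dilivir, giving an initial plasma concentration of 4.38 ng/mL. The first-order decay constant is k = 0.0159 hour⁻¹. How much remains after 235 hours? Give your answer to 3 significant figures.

t½ = ln 2 / k = 0.69315 / 0.0159 ≈ 43.594 hours.
Number of half-lives: n = 235/43.594 ≈ 5.3906.
Remaining = 4.38 × (1/2)^5.3906 = 4.38 × 0.023837 ≈ 0.10441 ng/mL.

0.104 ng/mL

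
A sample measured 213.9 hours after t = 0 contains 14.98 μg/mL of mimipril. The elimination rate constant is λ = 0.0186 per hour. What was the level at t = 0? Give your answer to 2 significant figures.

t½ = ln 2 / λ = 0.69315 / 0.0186 ≈ 37.266 hours.
Number of half-lives elapsed: n = 213.9/37.266 ≈ 5.7398.
A₀ = A × 2^n = 14.98 × 2^5.7398 = 14.98 × 53.439 ≈ 800.52 μg/mL.

800 μg/mL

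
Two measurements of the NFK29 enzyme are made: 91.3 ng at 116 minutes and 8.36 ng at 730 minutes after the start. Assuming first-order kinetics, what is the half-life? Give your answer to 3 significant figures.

Over Δt = 730 − 116 = 614 minutes, the level fell by a factor of 91.3/8.36 ≈ 10.921.
n = log₂(10.921) ≈ 3.449 half-lives, so t½ = 614/3.449 ≈ 178.02 minutes.

178 minutes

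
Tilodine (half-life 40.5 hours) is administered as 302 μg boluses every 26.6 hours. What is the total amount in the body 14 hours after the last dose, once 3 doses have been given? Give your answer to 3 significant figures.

484 μg

The 3 doses were given 67.2, 40.6, 14 hours ago.
Total = 302·(1/2)^(67.2/40.5) + 302·(1/2)^(40.6/40.5) + 302·(1/2)^(14/40.5)
      = 95.614 + 150.74 + 237.66 ≈ 484.01 μg.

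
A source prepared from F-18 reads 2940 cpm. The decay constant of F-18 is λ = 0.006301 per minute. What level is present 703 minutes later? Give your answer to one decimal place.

t½ = ln 2 / λ = 0.69315 / 0.006301 ≈ 110.01 minutes.
Number of half-lives: n = 703/110.01 ≈ 6.3906.
Remaining = 2940 × (1/2)^6.3906 = 2940 × 0.011919 ≈ 35.043 cpm.

35.0 cpm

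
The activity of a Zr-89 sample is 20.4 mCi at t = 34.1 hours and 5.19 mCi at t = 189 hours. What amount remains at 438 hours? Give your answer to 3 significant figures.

0.575 mCi

Over Δt = 189 − 34.1 = 154.9 hours, the level fell by a factor of 20.4/5.19 ≈ 3.9306.
n = log₂(3.9306) ≈ 1.9748 half-lives, so t½ = 154.9/1.9748 ≈ 78.44 hours.
From t = 189 to t = 438: 5.19 × (1/2)^((438−189)/78.44) ≈ 0.57488 mCi.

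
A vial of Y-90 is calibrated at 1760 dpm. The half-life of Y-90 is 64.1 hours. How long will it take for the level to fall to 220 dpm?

220/1760 = 1/8, so 3 half-lives have elapsed.
t = 3 × 64.1 = 192.3 hours.

192.3 hours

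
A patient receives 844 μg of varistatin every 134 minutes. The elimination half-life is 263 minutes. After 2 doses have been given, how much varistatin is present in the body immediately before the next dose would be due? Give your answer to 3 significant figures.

1010 μg

The 2 doses were given 268, 134 minutes ago.
Total = 844·(1/2)^(268/263) + 844·(1/2)^(134/263)
      = 416.48 + 592.88 ≈ 1009.4 μg.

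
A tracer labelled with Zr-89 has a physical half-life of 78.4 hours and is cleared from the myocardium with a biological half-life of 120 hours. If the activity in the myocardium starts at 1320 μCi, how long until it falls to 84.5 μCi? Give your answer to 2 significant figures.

1/t_eff = 1/t_phys + 1/t_biol = 1/78.4 + 1/120 = 0.021088 per hour.
t_eff = 78.4 × 120 / (78.4 + 120) ≈ 47.419 hours.
n = log₂(1320/84.5) ≈ 3.9654; t = 3.9654 × 47.419 ≈ 188.04 hours.

190 hours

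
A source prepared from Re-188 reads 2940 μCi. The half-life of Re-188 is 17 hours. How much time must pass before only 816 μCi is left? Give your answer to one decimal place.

31.4 hours

Fraction remaining = 816/2940 ≈ 0.27755.
n = log₂(2940/816) = ln(3.6029)/ln 2 ≈ 1.8492 half-lives.
t = n × t½ = 1.8492 × 17 ≈ 31.436 hours.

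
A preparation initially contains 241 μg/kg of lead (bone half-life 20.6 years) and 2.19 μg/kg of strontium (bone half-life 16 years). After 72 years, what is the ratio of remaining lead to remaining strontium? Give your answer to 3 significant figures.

221

lead: 241 × (1/2)^(72/20.6) = 241 × (1/2)^3.4951 ≈ 21.373 μg/kg.
strontium: 2.19 × (1/2)^(72/16) = 2.19 × (1/2)^4.5 ≈ 0.096785 μg/kg.
Ratio ≈ 21.373 / 0.096785 ≈ 220.83.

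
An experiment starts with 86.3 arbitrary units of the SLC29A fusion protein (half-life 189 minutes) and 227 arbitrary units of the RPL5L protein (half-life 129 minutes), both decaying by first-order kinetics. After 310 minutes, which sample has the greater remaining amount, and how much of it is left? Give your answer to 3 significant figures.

RPL5L protein, 42.9 arbitrary units

SLC29A fusion protein: 86.3 × (1/2)^1.6402 ≈ 27.686 arbitrary units.
RPL5L protein: 227 × (1/2)^2.4031 ≈ 42.916 arbitrary units.
RPL5L protein has more remaining, at ≈ 42.916 arbitrary units.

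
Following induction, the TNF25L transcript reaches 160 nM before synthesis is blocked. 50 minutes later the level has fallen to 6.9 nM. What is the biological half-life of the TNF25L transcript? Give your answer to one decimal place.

A/A₀ = 6.9/160 ≈ 0.043125.
n = log₂(23.188) ≈ 4.5353 half-lives elapsed in 50 minutes.
t½ = 50/4.5353 ≈ 11.025 minutes.

11.0 minutes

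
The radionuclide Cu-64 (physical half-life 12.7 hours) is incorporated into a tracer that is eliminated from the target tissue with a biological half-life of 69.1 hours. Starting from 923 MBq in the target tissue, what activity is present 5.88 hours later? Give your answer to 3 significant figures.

631 MBq

1/t_eff = 1/t_phys + 1/t_biol = 1/12.7 + 1/69.1 = 0.093212 per hour.
t_eff = 12.7 × 69.1 / (12.7 + 69.1) ≈ 10.728 hours.
Remaining = 923 × (1/2)^(5.88/10.728) = 923 × (1/2)^0.54809 ≈ 631.26 MBq.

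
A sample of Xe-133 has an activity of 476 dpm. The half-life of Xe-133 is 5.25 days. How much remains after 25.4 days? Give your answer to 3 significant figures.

Number of half-lives: n = 25.4/5.25 ≈ 4.8381.
Remaining = 476 × (1/2)^4.8381 = 476 × 0.034961 ≈ 16.642 dpm.

16.6 dpm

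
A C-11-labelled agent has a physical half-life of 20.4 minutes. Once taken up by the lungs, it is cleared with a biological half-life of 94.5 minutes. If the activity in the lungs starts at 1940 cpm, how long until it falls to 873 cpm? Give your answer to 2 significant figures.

1/t_eff = 1/t_phys + 1/t_biol = 1/20.4 + 1/94.5 = 0.059602 per minute.
t_eff = 20.4 × 94.5 / (20.4 + 94.5) ≈ 16.778 minutes.
n = log₂(1940/873) ≈ 1.152; t = 1.152 × 16.778 ≈ 19.328 minutes.

19 minutes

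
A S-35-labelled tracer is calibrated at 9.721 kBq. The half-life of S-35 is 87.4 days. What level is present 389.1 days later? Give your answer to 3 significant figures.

Number of half-lives: n = 389.1/87.4 ≈ 4.4519.
Remaining = 9.721 × (1/2)^4.4519 = 9.721 × 0.045691 ≈ 0.44416 kBq.

0.444 kBq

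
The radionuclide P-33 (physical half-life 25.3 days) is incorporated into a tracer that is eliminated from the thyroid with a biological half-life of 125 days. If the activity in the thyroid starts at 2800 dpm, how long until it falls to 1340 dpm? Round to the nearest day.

22 days

1/t_eff = 1/t_phys + 1/t_biol = 1/25.3 + 1/125 = 0.047526 per day.
t_eff = 25.3 × 125 / (25.3 + 125) ≈ 21.041 days.
n = log₂(2800/1340) ≈ 1.0632; t = 1.0632 × 21.041 ≈ 22.371 days.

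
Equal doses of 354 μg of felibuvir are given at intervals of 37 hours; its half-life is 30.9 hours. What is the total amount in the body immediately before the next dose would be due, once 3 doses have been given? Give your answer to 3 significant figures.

The 3 doses were given 111, 74, 37 hours ago.
Total = 354·(1/2)^(111/30.9) + 354·(1/2)^(74/30.9) + 354·(1/2)^(37/30.9)
      = 29.352 + 67.312 + 154.36 ≈ 251.03 μg.

251 μg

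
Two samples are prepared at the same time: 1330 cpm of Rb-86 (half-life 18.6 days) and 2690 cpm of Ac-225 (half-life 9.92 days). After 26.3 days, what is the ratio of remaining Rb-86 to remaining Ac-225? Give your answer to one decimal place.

Rb-86: 1330 × (1/2)^(26.3/18.6) = 1330 × (1/2)^1.414 ≈ 499.12 cpm.
Ac-225: 2690 × (1/2)^(26.3/9.92) = 2690 × (1/2)^2.6512 ≈ 428.21 cpm.
Ratio ≈ 499.12 / 428.21 ≈ 1.1656.

1.2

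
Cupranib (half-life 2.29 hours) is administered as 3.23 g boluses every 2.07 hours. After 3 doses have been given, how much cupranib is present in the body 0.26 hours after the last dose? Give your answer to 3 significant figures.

The 3 doses were given 4.4, 2.33, 0.26 hours ago.
Total = 3.23·(1/2)^(4.4/2.29) + 3.23·(1/2)^(2.33/2.29) + 3.23·(1/2)^(0.26/2.29)
      = 0.85272 + 1.5956 + 2.9856 ≈ 5.4338 g.

5.43 g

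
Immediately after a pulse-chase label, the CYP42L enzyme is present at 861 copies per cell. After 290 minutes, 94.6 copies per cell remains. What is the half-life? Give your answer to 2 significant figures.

A/A₀ = 94.6/861 ≈ 0.10987.
n = log₂(9.1015) ≈ 3.1861 half-lives elapsed in 290 minutes.
t½ = 290/3.1861 ≈ 91.02 minutes.

91 minutes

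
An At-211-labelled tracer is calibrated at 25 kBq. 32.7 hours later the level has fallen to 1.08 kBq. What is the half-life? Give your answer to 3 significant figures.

A/A₀ = 1.08/25 ≈ 0.0432.
n = log₂(23.148) ≈ 4.5328 half-lives elapsed in 32.7 hours.
t½ = 32.7/4.5328 ≈ 7.214 hours.

7.21 hours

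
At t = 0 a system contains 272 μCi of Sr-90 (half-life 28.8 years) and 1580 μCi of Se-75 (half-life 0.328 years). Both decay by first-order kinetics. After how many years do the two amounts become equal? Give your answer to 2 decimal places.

Set 272·(1/2)^(t/28.8) = 1580·(1/2)^(t/0.328).
Taking log₂: log₂(272/1580) = t·(1/28.8 − 1/0.328).
log₂(0.17215) = -2.5382; 1/28.8 − 1/0.328 = -3.0141.
t = -2.5382 / -3.0141 ≈ 0.84214 years.

0.84 years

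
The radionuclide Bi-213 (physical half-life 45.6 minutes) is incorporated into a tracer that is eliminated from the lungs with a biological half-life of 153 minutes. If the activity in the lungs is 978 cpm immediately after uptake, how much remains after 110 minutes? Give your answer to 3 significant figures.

1/t_eff = 1/t_phys + 1/t_biol = 1/45.6 + 1/153 = 0.028466 per minute.
t_eff = 45.6 × 153 / (45.6 + 153) ≈ 35.13 minutes.
Remaining = 978 × (1/2)^(110/35.13) = 978 × (1/2)^3.1312 ≈ 111.62 cpm.

112 cpm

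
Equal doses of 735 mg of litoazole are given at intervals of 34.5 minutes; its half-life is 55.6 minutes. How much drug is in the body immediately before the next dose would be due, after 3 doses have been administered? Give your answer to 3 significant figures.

991 mg

The 3 doses were given 103.5, 69, 34.5 minutes ago.
Total = 735·(1/2)^(103.5/55.6) + 735·(1/2)^(69/55.6) + 735·(1/2)^(34.5/55.6)
      = 202.26 + 310.96 + 478.08 ≈ 991.3 mg.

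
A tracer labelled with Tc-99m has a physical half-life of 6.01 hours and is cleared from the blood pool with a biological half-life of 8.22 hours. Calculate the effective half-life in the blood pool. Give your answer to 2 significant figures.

3.5 hours

1/t_eff = 1/t_phys + 1/t_biol = 1/6.01 + 1/8.22 = 0.28804 per hour.
t_eff = 6.01 × 8.22 / (6.01 + 8.22) ≈ 3.4717 hours.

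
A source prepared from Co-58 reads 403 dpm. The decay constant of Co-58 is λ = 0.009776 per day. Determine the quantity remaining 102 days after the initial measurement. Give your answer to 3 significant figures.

149 dpm

t½ = ln 2 / λ = 0.69315 / 0.009776 ≈ 70.903 days.
Number of half-lives: n = 102/70.903 ≈ 1.4386.
Remaining = 403 × (1/2)^1.4386 = 403 × 0.36893 ≈ 148.68 dpm.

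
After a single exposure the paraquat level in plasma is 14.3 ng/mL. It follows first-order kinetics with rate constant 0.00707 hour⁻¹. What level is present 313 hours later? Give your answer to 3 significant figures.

t½ = ln 2 / λ = 0.69315 / 0.00707 ≈ 98.041 hours.
Number of half-lives: n = 313/98.041 ≈ 3.1926.
Remaining = 14.3 × (1/2)^3.1926 = 14.3 × 0.10938 ≈ 1.5642 ng/mL.

1.56 ng/mL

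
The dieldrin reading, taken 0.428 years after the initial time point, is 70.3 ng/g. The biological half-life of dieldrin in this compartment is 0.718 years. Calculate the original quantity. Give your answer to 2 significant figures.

Number of half-lives elapsed: n = 0.428/0.718 ≈ 0.5961.
A₀ = A × 2^n = 70.3 × 2^0.5961 = 70.3 × 1.5116 ≈ 106.27 ng/g.

110 ng/g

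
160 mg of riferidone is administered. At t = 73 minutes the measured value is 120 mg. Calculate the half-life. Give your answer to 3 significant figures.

176 minutes

A/A₀ = 120/160 ≈ 0.75.
n = log₂(1.3333) ≈ 0.41504 half-lives elapsed in 73 minutes.
t½ = 73/0.41504 ≈ 175.89 minutes.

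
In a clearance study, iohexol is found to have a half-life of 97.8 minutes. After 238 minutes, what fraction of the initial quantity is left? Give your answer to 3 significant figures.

0.185

n = 238/97.8 ≈ 2.4335 half-lives.
Fraction remaining = (1/2)^2.4335 ≈ 0.18511.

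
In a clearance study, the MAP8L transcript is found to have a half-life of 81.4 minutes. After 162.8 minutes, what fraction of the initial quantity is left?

n = 162.8/81.4 ≈ 2 half-lives.
Fraction remaining = (1/2)^2 ≈ 0.25.

0.25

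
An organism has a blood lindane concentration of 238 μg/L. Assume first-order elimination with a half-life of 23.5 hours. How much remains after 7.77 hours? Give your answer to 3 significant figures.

Number of half-lives: n = 7.77/23.5 ≈ 0.33064.
Remaining = 238 × (1/2)^0.33064 = 238 × 0.79518 ≈ 189.25 μg/L.

189 μg/L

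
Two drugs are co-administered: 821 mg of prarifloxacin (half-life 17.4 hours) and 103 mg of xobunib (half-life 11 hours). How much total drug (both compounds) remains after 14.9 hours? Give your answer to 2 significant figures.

490 mg

prarifloxacin: 821 × (1/2)^(14.9/17.4) = 821 × (1/2)^0.85632 ≈ 453.49 mg.
xobunib: 103 × (1/2)^(14.9/11) = 103 × (1/2)^1.3545 ≈ 40.279 mg.
Total = 453.49 + 40.279 ≈ 493.77 mg.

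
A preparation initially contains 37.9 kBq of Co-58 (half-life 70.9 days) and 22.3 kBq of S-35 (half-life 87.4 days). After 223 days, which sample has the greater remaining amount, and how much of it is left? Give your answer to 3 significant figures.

Co-58, 4.28 kBq

Co-58: 37.9 × (1/2)^3.1453 ≈ 4.2837 kBq.
S-35: 22.3 × (1/2)^2.5515 ≈ 3.8039 kBq.
Co-58 has more remaining, at ≈ 4.2837 kBq.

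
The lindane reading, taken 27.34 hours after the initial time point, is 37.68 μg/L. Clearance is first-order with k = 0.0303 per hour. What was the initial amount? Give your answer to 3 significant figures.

t½ = ln 2 / k = 0.69315 / 0.0303 ≈ 22.876 hours.
Number of half-lives elapsed: n = 27.34/22.876 ≈ 1.1951.
A₀ = A × 2^n = 37.68 × 2^1.1951 = 37.68 × 2.2897 ≈ 86.274 μg/L.

86.3 μg/L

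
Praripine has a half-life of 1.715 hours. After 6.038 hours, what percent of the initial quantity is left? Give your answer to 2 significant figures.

n = 6.038/1.715 ≈ 3.5207 half-lives.
Fraction remaining = (1/2)^3.5207 ≈ 0.087129, i.e. 8.7129%.

8.7%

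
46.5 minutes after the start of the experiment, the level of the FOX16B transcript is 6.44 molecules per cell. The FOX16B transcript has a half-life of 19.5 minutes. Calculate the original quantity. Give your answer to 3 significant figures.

Number of half-lives elapsed: n = 46.5/19.5 ≈ 2.3846.
A₀ = A × 2^n = 6.44 × 2^2.3846 = 6.44 × 5.222 ≈ 33.63 molecules per cell.

33.6 molecules per cell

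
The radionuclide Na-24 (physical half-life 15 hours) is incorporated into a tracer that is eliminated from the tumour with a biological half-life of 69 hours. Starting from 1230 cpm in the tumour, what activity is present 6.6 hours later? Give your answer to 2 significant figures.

1/t_eff = 1/t_phys + 1/t_biol = 1/15 + 1/69 = 0.081159 per hour.
t_eff = 15 × 69 / (15 + 69) ≈ 12.321 hours.
Remaining = 1230 × (1/2)^(6.6/12.321) = 1230 × (1/2)^0.53565 ≈ 848.51 cpm.

850 cpm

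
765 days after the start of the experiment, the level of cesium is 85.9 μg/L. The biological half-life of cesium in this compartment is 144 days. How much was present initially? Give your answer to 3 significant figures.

Number of half-lives elapsed: n = 765/144 ≈ 5.3125.
A₀ = A × 2^n = 85.9 × 2^5.3125 = 85.9 × 39.739 ≈ 3413.6 μg/L.

3410 μg/L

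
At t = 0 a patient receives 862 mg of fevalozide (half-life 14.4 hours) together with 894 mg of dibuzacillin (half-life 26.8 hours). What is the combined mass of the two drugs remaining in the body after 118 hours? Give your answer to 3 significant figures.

fevalozide: 862 × (1/2)^(118/14.4) = 862 × (1/2)^8.1944 ≈ 2.9426 mg.
dibuzacillin: 894 × (1/2)^(118/26.8) = 894 × (1/2)^4.403 ≈ 42.258 mg.
Total = 2.9426 + 42.258 ≈ 45.2 mg.

45.2 mg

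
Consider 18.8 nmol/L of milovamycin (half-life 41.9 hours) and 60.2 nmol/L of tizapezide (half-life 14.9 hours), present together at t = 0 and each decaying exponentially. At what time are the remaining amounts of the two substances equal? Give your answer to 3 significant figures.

Set 18.8·(1/2)^(t/41.9) = 60.2·(1/2)^(t/14.9).
Taking log₂: log₂(18.8/60.2) = t·(1/41.9 − 1/14.9).
log₂(0.31229) = -1.679; 1/41.9 − 1/14.9 = -0.043248.
t = -1.679 / -0.043248 ≈ 38.824 hours.

38.8 hours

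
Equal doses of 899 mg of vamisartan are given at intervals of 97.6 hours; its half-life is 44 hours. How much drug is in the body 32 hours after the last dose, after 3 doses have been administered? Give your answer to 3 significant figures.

The 3 doses were given 227.2, 129.6, 32 hours ago.
Total = 899·(1/2)^(227.2/44) + 899·(1/2)^(129.6/44) + 899·(1/2)^(32/44)
      = 25.081 + 116.71 + 543.04 ≈ 684.82 mg.

685 mg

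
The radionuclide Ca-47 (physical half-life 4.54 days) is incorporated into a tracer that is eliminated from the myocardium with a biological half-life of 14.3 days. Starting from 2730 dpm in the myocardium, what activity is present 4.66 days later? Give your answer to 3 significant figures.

1/t_eff = 1/t_phys + 1/t_biol = 1/4.54 + 1/14.3 = 0.29019 per day.
t_eff = 4.54 × 14.3 / (4.54 + 14.3) ≈ 3.446 days.
Remaining = 2730 × (1/2)^(4.66/3.446) = 2730 × (1/2)^1.3523 ≈ 1069.2 dpm.

1070 dpm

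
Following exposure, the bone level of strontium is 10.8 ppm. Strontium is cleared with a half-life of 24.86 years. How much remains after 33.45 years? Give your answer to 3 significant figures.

Number of half-lives: n = 33.45/24.86 ≈ 1.3455.
Remaining = 10.8 × (1/2)^1.3455 = 10.8 × 0.39351 ≈ 4.2499 ppm.

4.25 ppm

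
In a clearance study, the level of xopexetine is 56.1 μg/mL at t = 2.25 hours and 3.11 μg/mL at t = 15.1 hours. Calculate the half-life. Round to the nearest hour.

Over Δt = 15.1 − 2.25 = 12.85 hours, the level fell by a factor of 56.1/3.11 ≈ 18.039.
n = log₂(18.039) ≈ 4.173 half-lives, so t½ = 12.85/4.173 ≈ 3.0793 hours.

3 hours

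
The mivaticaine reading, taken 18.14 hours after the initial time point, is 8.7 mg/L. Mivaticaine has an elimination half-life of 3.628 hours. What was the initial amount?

Number of half-lives elapsed: n = 18.14/3.628 ≈ 5.
A₀ = A × 2^n = 8.7 × 2^5 = 8.7 × 32 ≈ 278.4 mg/L.

278.4 mg/L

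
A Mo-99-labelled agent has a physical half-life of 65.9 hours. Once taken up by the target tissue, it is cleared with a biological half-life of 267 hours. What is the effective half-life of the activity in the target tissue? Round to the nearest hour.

53 hours

1/t_eff = 1/t_phys + 1/t_biol = 1/65.9 + 1/267 = 0.01892 per hour.
t_eff = 65.9 × 267 / (65.9 + 267) ≈ 52.855 hours.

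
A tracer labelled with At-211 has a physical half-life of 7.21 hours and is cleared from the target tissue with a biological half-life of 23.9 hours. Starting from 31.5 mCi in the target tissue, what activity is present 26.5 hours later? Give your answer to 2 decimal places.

1.14 mCi

1/t_eff = 1/t_phys + 1/t_biol = 1/7.21 + 1/23.9 = 0.18054 per hour.
t_eff = 7.21 × 23.9 / (7.21 + 23.9) ≈ 5.539 hours.
Remaining = 31.5 × (1/2)^(26.5/5.539) = 31.5 × (1/2)^4.7842 ≈ 1.1432 mCi.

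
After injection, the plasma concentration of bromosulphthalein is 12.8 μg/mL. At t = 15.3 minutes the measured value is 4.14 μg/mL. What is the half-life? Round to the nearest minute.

A/A₀ = 4.14/12.8 ≈ 0.32344.
n = log₂(3.0918) ≈ 1.6284 half-lives elapsed in 15.3 minutes.
t½ = 15.3/1.6284 ≈ 9.3955 minutes.

9 minutes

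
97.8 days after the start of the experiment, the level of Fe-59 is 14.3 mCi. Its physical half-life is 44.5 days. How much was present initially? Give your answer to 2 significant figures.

Number of half-lives elapsed: n = 97.8/44.5 ≈ 2.1978.
A₀ = A × 2^n = 14.3 × 2^2.1978 = 14.3 × 4.5876 ≈ 65.603 mCi.

66 mCi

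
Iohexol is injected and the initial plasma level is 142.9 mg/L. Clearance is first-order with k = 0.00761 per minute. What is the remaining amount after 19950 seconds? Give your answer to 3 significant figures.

11.4 mg/L

t½ = ln 2 / k = 0.69315 / 0.00761 ≈ 91.084 minutes.
Convert the elapsed time: 19950 seconds = 332.5 minutes.
Number of half-lives: n = 332.5/91.084 ≈ 3.6505.
Remaining = 142.9 × (1/2)^3.6505 = 142.9 × 0.079633 ≈ 11.38 mg/L.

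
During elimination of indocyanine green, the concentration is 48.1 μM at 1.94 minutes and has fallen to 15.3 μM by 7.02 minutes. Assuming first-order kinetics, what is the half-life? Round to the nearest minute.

Over Δt = 7.02 − 1.94 = 5.08 minutes, the level fell by a factor of 48.1/15.3 ≈ 3.1438.
n = log₂(3.1438) ≈ 1.6525 half-lives, so t½ = 5.08/1.6525 ≈ 3.0741 minutes.

3 minutes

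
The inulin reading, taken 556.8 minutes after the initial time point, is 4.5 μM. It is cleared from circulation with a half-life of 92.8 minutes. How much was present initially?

288 μM

Number of half-lives elapsed: n = 556.8/92.8 ≈ 6.
A₀ = A × 2^n = 4.5 × 2^6 = 4.5 × 64 ≈ 288 μM.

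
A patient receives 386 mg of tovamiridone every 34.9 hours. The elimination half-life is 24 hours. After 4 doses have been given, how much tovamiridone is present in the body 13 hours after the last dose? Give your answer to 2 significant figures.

410 mg

The 4 doses were given 117.7, 82.8, 47.9, 13 hours ago.
Total = 386·(1/2)^(117.7/24) + 386·(1/2)^(82.8/24) + 386·(1/2)^(47.9/24) + 386·(1/2)^(13/24)
      = 12.891 + 35.321 + 96.779 + 265.17 ≈ 410.16 mg.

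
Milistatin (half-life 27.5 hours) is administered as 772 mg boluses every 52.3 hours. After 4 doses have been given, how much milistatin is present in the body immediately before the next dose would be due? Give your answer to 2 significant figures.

The 4 doses were given 209.2, 156.9, 104.6, 52.3 hours ago.
Total = 772·(1/2)^(209.2/27.5) + 772·(1/2)^(156.9/27.5) + 772·(1/2)^(104.6/27.5) + 772·(1/2)^(52.3/27.5)
      = 3.9591 + 14.795 + 55.285 + 206.59 ≈ 280.63 mg.

280 mg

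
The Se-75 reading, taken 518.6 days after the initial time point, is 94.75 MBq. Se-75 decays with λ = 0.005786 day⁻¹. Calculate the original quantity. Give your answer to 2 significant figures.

1900 MBq

t½ = ln 2 / λ = 0.69315 / 0.005786 ≈ 119.8 days.
Number of half-lives elapsed: n = 518.6/119.8 ≈ 4.329.
A₀ = A × 2^n = 94.75 × 2^4.329 = 94.75 × 20.098 ≈ 1904.3 MBq.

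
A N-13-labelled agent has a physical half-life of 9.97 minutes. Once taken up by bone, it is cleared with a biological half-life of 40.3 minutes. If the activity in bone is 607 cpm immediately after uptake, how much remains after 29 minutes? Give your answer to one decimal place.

1/t_eff = 1/t_phys + 1/t_biol = 1/9.97 + 1/40.3 = 0.12511 per minute.
t_eff = 9.97 × 40.3 / (9.97 + 40.3) ≈ 7.9927 minutes.
Remaining = 607 × (1/2)^(29/7.9927) = 607 × (1/2)^3.6283 ≈ 49.085 cpm.

49.1 cpm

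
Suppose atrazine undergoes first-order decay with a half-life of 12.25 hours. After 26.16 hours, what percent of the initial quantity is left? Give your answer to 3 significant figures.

22.8%

n = 26.16/12.25 ≈ 2.1355 half-lives.
Fraction remaining = (1/2)^2.1355 ≈ 0.22759, i.e. 22.759%.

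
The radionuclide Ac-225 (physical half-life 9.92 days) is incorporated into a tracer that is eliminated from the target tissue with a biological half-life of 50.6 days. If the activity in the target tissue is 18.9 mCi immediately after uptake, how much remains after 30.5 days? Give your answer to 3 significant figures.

1.48 mCi

1/t_eff = 1/t_phys + 1/t_biol = 1/9.92 + 1/50.6 = 0.12057 per day.
t_eff = 9.92 × 50.6 / (9.92 + 50.6) ≈ 8.294 days.
Remaining = 18.9 × (1/2)^(30.5/8.294) = 18.9 × (1/2)^3.6774 ≈ 1.4773 mCi.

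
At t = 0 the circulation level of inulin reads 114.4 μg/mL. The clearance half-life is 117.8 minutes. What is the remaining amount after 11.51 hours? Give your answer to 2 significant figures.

Convert the elapsed time: 11.51 hours = 690.6 minutes.
Number of half-lives: n = 690.6/117.8 ≈ 5.8625.
Remaining = 114.4 × (1/2)^5.8625 = 114.4 × 0.017188 ≈ 1.9663 μg/mL.

2.0 μg/mL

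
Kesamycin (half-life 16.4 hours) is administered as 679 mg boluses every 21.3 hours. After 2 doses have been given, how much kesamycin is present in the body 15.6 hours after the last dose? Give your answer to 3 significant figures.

The 2 doses were given 36.9, 15.6 hours ago.
Total = 679·(1/2)^(36.9/16.4) + 679·(1/2)^(15.6/16.4)
      = 142.74 + 351.18 ≈ 493.92 mg.

494 mg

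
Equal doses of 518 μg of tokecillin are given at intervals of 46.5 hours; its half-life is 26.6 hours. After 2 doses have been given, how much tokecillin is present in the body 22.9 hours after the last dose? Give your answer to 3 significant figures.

370 μg

The 2 doses were given 69.4, 22.9 hours ago.
Total = 518·(1/2)^(69.4/26.6) + 518·(1/2)^(22.9/26.6)
      = 84.905 + 285.21 ≈ 370.12 μg.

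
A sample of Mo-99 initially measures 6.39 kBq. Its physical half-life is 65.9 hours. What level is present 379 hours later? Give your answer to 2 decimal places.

Number of half-lives: n = 379/65.9 ≈ 5.7511.
Remaining = 6.39 × (1/2)^5.7511 = 6.39 × 0.018567 ≈ 0.11864 kBq.

0.12 kBq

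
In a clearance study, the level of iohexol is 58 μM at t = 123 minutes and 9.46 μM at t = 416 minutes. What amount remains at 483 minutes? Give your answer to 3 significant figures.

Over Δt = 416 − 123 = 293 minutes, the level fell by a factor of 58/9.46 ≈ 6.1311.
n = log₂(6.1311) ≈ 2.6161 half-lives, so t½ = 293/2.6161 ≈ 112 minutes.
From t = 416 to t = 483: 9.46 × (1/2)^((483−416)/112) ≈ 6.2489 μM.

6.25 μM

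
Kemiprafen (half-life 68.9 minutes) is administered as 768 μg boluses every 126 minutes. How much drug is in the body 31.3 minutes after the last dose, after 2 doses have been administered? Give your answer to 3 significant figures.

718 μg

The 2 doses were given 157.3, 31.3 minutes ago.
Total = 768·(1/2)^(157.3/68.9) + 768·(1/2)^(31.3/68.9)
      = 157.8 + 560.54 ≈ 718.34 μg.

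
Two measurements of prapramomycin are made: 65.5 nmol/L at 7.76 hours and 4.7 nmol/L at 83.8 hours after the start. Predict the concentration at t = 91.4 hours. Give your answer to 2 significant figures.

3.6 nmol/L

Over Δt = 83.8 − 7.76 = 76.04 hours, the level fell by a factor of 65.5/4.7 ≈ 13.936.
n = log₂(13.936) ≈ 3.8008 half-lives, so t½ = 76.04/3.8008 ≈ 20.007 hours.
From t = 83.8 to t = 91.4: 4.7 × (1/2)^((91.4−83.8)/20.007) ≈ 3.612 nmol/L.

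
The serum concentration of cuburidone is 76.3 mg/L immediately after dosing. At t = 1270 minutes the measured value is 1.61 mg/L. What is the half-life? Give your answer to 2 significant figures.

A/A₀ = 1.61/76.3 ≈ 0.021101.
n = log₂(47.391) ≈ 5.5666 half-lives elapsed in 1270 minutes.
t½ = 1270/5.5666 ≈ 228.15 minutes.

230 minutes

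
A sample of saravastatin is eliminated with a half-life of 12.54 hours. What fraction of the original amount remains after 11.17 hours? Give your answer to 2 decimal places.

n = 11.17/12.54 ≈ 0.89075 half-lives.
Fraction remaining = (1/2)^0.89075 ≈ 0.53933.

0.54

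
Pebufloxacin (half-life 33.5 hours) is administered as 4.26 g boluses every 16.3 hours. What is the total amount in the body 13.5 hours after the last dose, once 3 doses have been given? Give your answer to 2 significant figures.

7.2 g

The 3 doses were given 46.1, 29.8, 13.5 hours ago.
Total = 4.26·(1/2)^(46.1/33.5) + 4.26·(1/2)^(29.8/33.5) + 4.26·(1/2)^(13.5/33.5)
      = 1.6412 + 2.2995 + 3.2218 ≈ 7.1625 g.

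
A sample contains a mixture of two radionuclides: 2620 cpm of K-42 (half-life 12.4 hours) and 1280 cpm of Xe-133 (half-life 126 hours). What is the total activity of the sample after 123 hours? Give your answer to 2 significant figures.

650 cpm

K-42: 2620 × (1/2)^(123/12.4) = 2620 × (1/2)^9.9194 ≈ 2.7057 cpm.
Xe-133: 1280 × (1/2)^(123/126) = 1280 × (1/2)^0.97619 ≈ 650.65 cpm.
Total = 2.7057 + 650.65 ≈ 653.36 cpm.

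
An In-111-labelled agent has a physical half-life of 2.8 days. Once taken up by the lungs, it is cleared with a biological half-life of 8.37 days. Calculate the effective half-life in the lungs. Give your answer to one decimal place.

1/t_eff = 1/t_phys + 1/t_biol = 1/2.8 + 1/8.37 = 0.47662 per day.
t_eff = 2.8 × 8.37 / (2.8 + 8.37) ≈ 2.0981 days.

2.1 days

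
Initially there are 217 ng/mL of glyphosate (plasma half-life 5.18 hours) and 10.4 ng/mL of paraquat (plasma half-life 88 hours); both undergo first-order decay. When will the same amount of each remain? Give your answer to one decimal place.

24.1 hours

Set 217·(1/2)^(t/5.18) = 10.4·(1/2)^(t/88).
Taking log₂: log₂(217/10.4) = t·(1/5.18 − 1/88).
log₂(20.865) = 4.383; 1/5.18 − 1/88 = 0.18169.
t = 4.383 / 0.18169 ≈ 24.124 hours.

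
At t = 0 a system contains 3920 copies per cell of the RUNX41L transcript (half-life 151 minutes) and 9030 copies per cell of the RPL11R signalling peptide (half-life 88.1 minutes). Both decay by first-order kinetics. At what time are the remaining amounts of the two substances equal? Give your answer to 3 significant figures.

255 minutes

Set 3920·(1/2)^(t/151) = 9030·(1/2)^(t/88.1).
Taking log₂: log₂(3920/9030) = t·(1/151 − 1/88.1).
log₂(0.43411) = -1.2039; 1/151 − 1/88.1 = -0.0047282.
t = -1.2039 / -0.0047282 ≈ 254.61 minutes.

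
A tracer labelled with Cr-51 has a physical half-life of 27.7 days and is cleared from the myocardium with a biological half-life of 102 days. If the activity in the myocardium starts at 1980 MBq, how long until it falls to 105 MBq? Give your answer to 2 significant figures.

1/t_eff = 1/t_phys + 1/t_biol = 1/27.7 + 1/102 = 0.045905 per day.
t_eff = 27.7 × 102 / (27.7 + 102) ≈ 21.784 days.
n = log₂(1980/105) ≈ 4.237; t = 4.237 × 21.784 ≈ 92.3 days.

92 days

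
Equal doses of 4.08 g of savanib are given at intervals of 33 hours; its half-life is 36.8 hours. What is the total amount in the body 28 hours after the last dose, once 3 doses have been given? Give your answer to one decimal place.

The 3 doses were given 94, 61, 28 hours ago.
Total = 4.08·(1/2)^(94/36.8) + 4.08·(1/2)^(61/36.8) + 4.08·(1/2)^(28/36.8)
      = 0.69458 + 1.2932 + 2.4078 ≈ 4.3956 g.

4.4 g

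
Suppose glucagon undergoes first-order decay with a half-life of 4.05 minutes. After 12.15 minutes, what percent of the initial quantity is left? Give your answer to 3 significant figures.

n = 12.15/4.05 ≈ 3 half-lives.
Fraction remaining = (1/2)^3 ≈ 0.125, i.e. 12.5%.

12.5%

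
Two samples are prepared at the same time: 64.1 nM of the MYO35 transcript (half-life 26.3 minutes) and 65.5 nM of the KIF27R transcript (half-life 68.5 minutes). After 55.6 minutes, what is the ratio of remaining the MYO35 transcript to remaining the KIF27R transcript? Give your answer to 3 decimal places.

0.397

MYO35 transcript: 64.1 × (1/2)^(55.6/26.3) = 64.1 × (1/2)^2.1141 ≈ 14.807 nM.
KIF27R transcript: 65.5 × (1/2)^(55.6/68.5) = 65.5 × (1/2)^0.81168 ≈ 37.317 nM.
Ratio ≈ 14.807 / 37.317 ≈ 0.39679.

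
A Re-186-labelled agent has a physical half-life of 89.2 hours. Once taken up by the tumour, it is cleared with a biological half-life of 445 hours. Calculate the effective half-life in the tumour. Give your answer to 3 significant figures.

74.3 hours

1/t_eff = 1/t_phys + 1/t_biol = 1/89.2 + 1/445 = 0.013458 per hour.
t_eff = 89.2 × 445 / (89.2 + 445) ≈ 74.306 hours.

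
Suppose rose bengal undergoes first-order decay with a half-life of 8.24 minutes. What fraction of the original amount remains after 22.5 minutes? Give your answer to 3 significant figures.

0.151

n = 22.5/8.24 ≈ 2.7306 half-lives.
Fraction remaining = (1/2)^2.7306 ≈ 0.15067.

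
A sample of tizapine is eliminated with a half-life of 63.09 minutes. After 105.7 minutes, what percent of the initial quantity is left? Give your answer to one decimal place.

31.3%

n = 105.7/63.09 ≈ 1.6754 half-lives.
Fraction remaining = (1/2)^1.6754 ≈ 0.31308, i.e. 31.308%.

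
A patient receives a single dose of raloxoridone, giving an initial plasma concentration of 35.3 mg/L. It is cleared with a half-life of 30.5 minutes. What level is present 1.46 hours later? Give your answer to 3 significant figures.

4.82 mg/L

Convert the elapsed time: 1.46 hours = 87.6 minutes.
Number of half-lives: n = 87.6/30.5 ≈ 2.8721.
Remaining = 35.3 × (1/2)^2.8721 = 35.3 × 0.13658 ≈ 4.8214 mg/L.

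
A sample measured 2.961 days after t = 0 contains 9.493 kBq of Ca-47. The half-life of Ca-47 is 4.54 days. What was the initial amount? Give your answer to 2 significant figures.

Number of half-lives elapsed: n = 2.961/4.54 ≈ 0.6522.
A₀ = A × 2^n = 9.493 × 2^0.6522 = 9.493 × 1.5716 ≈ 14.919 kBq.

15 kBq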